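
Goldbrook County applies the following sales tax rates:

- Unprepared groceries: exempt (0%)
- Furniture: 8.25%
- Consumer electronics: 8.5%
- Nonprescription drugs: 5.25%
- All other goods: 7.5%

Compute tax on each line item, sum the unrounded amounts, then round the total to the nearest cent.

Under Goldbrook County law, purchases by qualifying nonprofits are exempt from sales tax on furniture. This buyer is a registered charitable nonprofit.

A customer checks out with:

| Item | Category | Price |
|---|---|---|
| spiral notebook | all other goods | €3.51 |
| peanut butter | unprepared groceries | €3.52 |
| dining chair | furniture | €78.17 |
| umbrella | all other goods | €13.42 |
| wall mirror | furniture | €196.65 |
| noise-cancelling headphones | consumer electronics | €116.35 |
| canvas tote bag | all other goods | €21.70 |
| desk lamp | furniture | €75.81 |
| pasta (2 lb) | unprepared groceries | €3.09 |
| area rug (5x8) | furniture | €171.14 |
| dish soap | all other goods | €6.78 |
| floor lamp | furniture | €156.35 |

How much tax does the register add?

Spiral notebook €3.51: all other goods → 7.5% → €0.26325
Peanut butter €3.52: unprepared groceries → 0% → €0.00
Dining chair €78.17: furniture, buyer-exempt → 0% → €0.00
Umbrella €13.42: all other goods → 7.5% → €1.0065
Wall mirror €196.65: furniture, buyer-exempt → 0% → €0.00
Noise-cancelling headphones €116.35: consumer electronics → 8.5% → €9.88975
Canvas tote bag €21.70: all other goods → 7.5% → €1.6275
Desk lamp €75.81: furniture, buyer-exempt → 0% → €0.00
Pasta (2 lb) €3.09: unprepared groceries → 0% → €0.00
Area rug (5x8) €171.14: furniture, buyer-exempt → 0% → €0.00
Dish soap €6.78: all other goods → 7.5% → €0.5085
Floor lamp €156.35: furniture, buyer-exempt → 0% → €0.00
Unrounded tax sum = €13.2955 → €13.30

€13.30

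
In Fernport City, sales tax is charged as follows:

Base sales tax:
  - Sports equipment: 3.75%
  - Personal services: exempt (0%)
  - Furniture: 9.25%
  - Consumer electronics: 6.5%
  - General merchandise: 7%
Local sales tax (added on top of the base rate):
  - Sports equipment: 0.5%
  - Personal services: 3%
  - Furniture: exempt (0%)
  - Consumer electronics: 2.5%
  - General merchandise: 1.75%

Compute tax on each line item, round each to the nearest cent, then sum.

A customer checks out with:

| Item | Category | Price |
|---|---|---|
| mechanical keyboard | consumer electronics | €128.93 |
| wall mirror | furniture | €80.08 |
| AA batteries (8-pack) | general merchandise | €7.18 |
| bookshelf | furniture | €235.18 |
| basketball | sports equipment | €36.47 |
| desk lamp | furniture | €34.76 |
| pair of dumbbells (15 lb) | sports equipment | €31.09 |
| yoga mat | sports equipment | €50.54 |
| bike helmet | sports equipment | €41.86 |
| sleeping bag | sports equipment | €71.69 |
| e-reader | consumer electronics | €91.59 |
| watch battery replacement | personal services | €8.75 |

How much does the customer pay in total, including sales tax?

€881.08

Mechanical keyboard €128.93: consumer electronics → 6.5% + 2.5% local = 9% → €11.60
Wall mirror €80.08: furniture → 9.25% + 0% local = 9.25% → €7.41
AA batteries (8-pack) €7.18: general merchandise → 7% + 1.75% local = 8.75% → €0.63
Bookshelf €235.18: furniture → 9.25% + 0% local = 9.25% → €21.75
Basketball €36.47: sports equipment → 3.75% + 0.5% local = 4.25% → €1.55
Desk lamp €34.76: furniture → 9.25% + 0% local = 9.25% → €3.22
Pair of dumbbells (15 lb) €31.09: sports equipment → 3.75% + 0.5% local = 4.25% → €1.32
Yoga mat €50.54: sports equipment → 3.75% + 0.5% local = 4.25% → €2.15
Bike helmet €41.86: sports equipment → 3.75% + 0.5% local = 4.25% → €1.78
Sleeping bag €71.69: sports equipment → 3.75% + 0.5% local = 4.25% → €3.05
E-reader €91.59: consumer electronics → 6.5% + 2.5% local = 9% → €8.24
Watch battery replacement €8.75: personal services → 0% + 3% local = 3% → €0.26
Subtotal = €818.12; tax = €62.96; total due = €881.08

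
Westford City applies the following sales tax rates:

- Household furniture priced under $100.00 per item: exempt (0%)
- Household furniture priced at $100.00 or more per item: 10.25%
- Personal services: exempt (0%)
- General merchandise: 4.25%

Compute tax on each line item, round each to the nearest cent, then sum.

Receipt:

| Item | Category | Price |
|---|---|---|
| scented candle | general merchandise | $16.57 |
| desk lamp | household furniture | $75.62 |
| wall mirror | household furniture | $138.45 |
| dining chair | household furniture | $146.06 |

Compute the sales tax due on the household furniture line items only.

Desk lamp $75.62: household furniture, under $100.00 → 0% → $0.00
Wall mirror $138.45: household furniture, $100.00 or more → 10.25% → $14.19
Dining chair $146.06: household furniture, $100.00 or more → 10.25% → $14.97
Tax on household furniture = $0.00 + $14.19 + $14.97 = $29.16

$29.16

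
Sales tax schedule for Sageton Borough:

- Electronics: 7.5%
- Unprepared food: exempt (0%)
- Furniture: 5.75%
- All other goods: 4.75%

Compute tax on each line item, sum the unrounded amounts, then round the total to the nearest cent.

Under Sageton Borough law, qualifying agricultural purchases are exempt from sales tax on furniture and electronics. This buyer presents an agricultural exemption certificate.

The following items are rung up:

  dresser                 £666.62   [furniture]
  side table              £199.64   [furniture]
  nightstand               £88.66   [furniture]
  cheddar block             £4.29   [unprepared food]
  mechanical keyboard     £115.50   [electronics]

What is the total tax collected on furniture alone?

£0.00

Dresser £666.62: furniture, buyer-exempt → 0% → £0.00
Side table £199.64: furniture, buyer-exempt → 0% → £0.00
Nightstand £88.66: furniture, buyer-exempt → 0% → £0.00
Tax on furniture: unrounded sum = £0.00 → £0.00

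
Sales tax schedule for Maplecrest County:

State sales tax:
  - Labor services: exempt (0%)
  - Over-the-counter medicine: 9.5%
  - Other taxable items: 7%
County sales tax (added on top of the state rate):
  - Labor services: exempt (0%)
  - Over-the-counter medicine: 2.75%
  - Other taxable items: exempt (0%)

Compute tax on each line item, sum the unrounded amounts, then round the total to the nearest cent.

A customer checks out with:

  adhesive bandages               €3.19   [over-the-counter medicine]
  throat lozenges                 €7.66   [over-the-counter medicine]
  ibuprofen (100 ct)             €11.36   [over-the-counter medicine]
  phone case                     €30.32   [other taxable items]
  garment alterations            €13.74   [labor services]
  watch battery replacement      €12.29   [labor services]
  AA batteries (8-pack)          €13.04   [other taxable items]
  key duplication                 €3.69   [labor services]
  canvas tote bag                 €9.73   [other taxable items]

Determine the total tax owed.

Adhesive bandages €3.19: over-the-counter medicine → 9.5% + 2.75% county = 12.25% → €0.390775
Throat lozenges €7.66: over-the-counter medicine → 9.5% + 2.75% county = 12.25% → €0.93835
Ibuprofen (100 ct) €11.36: over-the-counter medicine → 9.5% + 2.75% county = 12.25% → €1.3916
Phone case €30.32: other taxable items → 7% + 0% county = 7% → €2.1224
Garment alterations €13.74: labor services → 0% + 0% county = 0% → €0.00
Watch battery replacement €12.29: labor services → 0% + 0% county = 0% → €0.00
AA batteries (8-pack) €13.04: other taxable items → 7% + 0% county = 7% → €0.9128
Key duplication €3.69: labor services → 0% + 0% county = 0% → €0.00
Canvas tote bag €9.73: other taxable items → 7% + 0% county = 7% → €0.6811
Unrounded tax sum = €6.437025 → €6.44

€6.44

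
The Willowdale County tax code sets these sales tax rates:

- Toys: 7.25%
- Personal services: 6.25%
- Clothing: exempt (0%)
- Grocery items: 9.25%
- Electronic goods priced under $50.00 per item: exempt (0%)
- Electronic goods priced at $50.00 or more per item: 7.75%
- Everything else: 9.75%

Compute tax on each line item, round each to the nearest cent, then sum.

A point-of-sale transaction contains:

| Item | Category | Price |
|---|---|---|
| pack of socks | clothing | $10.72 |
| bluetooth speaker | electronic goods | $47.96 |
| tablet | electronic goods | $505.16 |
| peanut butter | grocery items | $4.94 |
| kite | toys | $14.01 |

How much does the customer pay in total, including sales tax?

Pack of socks $10.72: clothing → 0% → $0.00
Bluetooth speaker $47.96: electronic goods, under $50.00 → 0% → $0.00
Tablet $505.16: electronic goods, $50.00 or more → 7.75% → $39.15
Peanut butter $4.94: grocery items → 9.25% → $0.46
Kite $14.01: toys → 7.25% → $1.02
Subtotal = $582.79; tax = $40.63; total due = $623.42

$623.42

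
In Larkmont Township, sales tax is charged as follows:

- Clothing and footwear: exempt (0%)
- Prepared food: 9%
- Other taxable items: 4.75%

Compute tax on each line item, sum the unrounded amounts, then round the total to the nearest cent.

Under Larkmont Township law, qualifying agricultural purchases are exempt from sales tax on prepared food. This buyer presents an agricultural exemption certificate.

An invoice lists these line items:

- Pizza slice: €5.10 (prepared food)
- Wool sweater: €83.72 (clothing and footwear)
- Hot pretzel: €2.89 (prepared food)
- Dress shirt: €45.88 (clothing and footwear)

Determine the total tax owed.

€0.00

Pizza slice €5.10: prepared food, buyer-exempt → 0% → €0.00
Wool sweater €83.72: clothing and footwear → 0% → €0.00
Hot pretzel €2.89: prepared food, buyer-exempt → 0% → €0.00
Dress shirt €45.88: clothing and footwear → 0% → €0.00
Unrounded tax sum = €0.00 → €0.00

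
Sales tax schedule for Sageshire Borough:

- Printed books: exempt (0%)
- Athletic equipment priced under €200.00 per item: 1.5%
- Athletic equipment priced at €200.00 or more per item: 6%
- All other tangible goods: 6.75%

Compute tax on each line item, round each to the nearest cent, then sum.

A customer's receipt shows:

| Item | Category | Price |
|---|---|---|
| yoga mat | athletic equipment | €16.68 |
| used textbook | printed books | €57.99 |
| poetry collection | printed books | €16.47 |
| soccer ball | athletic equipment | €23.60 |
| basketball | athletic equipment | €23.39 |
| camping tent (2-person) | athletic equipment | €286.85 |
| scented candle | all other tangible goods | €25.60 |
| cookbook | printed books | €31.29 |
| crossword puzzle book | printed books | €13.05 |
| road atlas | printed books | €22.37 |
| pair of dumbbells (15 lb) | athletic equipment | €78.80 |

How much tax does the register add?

Yoga mat €16.68: athletic equipment, under €200.00 → 1.5% → €0.25
Used textbook €57.99: printed books → 0% → €0.00
Poetry collection €16.47: printed books → 0% → €0.00
Soccer ball €23.60: athletic equipment, under €200.00 → 1.5% → €0.35
Basketball €23.39: athletic equipment, under €200.00 → 1.5% → €0.35
Camping tent (2-person) €286.85: athletic equipment, €200.00 or more → 6% → €17.21
Scented candle €25.60: all other tangible goods → 6.75% → €1.73
Cookbook €31.29: printed books → 0% → €0.00
Crossword puzzle book €13.05: printed books → 0% → €0.00
Road atlas €22.37: printed books → 0% → €0.00
Pair of dumbbells (15 lb) €78.80: athletic equipment, under €200.00 → 1.5% → €1.18
Total tax = €0.25 + €0.35 + €0.35 + €17.21 + €1.73 + €1.18 = €21.07

€21.07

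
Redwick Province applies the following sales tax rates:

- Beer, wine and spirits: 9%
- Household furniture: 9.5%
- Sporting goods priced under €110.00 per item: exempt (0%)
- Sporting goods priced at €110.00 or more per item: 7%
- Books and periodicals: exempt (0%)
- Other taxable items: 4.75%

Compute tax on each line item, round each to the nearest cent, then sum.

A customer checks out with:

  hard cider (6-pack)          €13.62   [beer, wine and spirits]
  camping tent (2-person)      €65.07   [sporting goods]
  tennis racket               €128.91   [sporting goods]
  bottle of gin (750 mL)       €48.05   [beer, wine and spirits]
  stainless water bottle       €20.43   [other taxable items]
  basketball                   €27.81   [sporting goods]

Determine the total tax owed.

€15.54

Hard cider (6-pack) €13.62: beer, wine and spirits → 9% → €1.23
Camping tent (2-person) €65.07: sporting goods, under €110.00 → 0% → €0.00
Tennis racket €128.91: sporting goods, €110.00 or more → 7% → €9.02
Bottle of gin (750 mL) €48.05: beer, wine and spirits → 9% → €4.32
Stainless water bottle €20.43: other taxable items → 4.75% → €0.97
Basketball €27.81: sporting goods, under €110.00 → 0% → €0.00
Total tax = €1.23 + €9.02 + €4.32 + €0.97 = €15.54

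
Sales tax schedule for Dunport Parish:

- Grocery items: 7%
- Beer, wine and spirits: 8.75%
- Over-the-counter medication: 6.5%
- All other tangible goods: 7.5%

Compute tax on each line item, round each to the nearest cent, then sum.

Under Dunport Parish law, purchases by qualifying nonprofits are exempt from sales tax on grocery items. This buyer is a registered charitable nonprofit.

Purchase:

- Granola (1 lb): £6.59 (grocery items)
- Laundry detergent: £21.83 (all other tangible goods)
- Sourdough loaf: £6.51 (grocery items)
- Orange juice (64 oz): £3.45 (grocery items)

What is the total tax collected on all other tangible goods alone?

£1.64

Laundry detergent £21.83: all other tangible goods → 7.5% → £1.64
Tax on all other tangible goods = £1.64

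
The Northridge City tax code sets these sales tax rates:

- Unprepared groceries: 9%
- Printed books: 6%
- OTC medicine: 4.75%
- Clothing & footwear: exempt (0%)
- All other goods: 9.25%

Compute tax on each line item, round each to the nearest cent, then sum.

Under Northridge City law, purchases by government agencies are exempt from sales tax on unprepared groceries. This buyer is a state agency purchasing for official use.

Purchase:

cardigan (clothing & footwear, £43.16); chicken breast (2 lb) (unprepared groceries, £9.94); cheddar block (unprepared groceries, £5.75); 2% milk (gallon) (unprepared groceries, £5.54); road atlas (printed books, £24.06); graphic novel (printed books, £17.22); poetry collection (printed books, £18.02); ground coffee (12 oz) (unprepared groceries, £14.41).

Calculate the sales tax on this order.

£3.55

Cardigan £43.16: clothing & footwear → 0% → £0.00
Chicken breast (2 lb) £9.94: unprepared groceries, buyer-exempt → 0% → £0.00
Cheddar block £5.75: unprepared groceries, buyer-exempt → 0% → £0.00
2% milk (gallon) £5.54: unprepared groceries, buyer-exempt → 0% → £0.00
Road atlas £24.06: printed books → 6% → £1.44
Graphic novel £17.22: printed books → 6% → £1.03
Poetry collection £18.02: printed books → 6% → £1.08
Ground coffee (12 oz) £14.41: unprepared groceries, buyer-exempt → 0% → £0.00
Total tax = £1.44 + £1.03 + £1.08 = £3.55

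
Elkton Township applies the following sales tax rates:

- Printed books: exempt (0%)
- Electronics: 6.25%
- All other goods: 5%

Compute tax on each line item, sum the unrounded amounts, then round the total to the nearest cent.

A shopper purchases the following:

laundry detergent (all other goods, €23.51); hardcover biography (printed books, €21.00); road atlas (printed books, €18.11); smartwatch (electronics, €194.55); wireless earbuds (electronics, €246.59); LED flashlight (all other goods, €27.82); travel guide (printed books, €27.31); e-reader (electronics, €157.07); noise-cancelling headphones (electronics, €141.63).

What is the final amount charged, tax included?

Laundry detergent €23.51: all other goods → 5% → €1.1755
Hardcover biography €21.00: printed books → 0% → €0.00
Road atlas €18.11: printed books → 0% → €0.00
Smartwatch €194.55: electronics → 6.25% → €12.159375
Wireless earbuds €246.59: electronics → 6.25% → €15.411875
LED flashlight €27.82: all other goods → 5% → €1.391
Travel guide €27.31: printed books → 0% → €0.00
E-reader €157.07: electronics → 6.25% → €9.816875
Noise-cancelling headphones €141.63: electronics → 6.25% → €8.851875
Subtotal = €857.59; unrounded tax = €48.8065 → €48.81; total due = €906.40

€906.40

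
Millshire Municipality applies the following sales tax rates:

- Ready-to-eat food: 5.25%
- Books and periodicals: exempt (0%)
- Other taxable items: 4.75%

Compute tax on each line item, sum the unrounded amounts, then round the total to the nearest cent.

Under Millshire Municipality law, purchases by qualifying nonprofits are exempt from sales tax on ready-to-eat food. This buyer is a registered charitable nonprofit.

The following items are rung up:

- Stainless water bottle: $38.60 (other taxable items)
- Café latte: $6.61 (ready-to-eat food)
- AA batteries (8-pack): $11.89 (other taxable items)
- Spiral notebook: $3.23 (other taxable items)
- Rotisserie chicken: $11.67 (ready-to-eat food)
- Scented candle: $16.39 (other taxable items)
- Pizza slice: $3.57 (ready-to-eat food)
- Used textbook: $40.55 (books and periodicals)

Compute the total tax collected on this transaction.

Stainless water bottle $38.60: other taxable items → 4.75% → $1.8335
Café latte $6.61: ready-to-eat food, buyer-exempt → 0% → $0.00
AA batteries (8-pack) $11.89: other taxable items → 4.75% → $0.564775
Spiral notebook $3.23: other taxable items → 4.75% → $0.153425
Rotisserie chicken $11.67: ready-to-eat food, buyer-exempt → 0% → $0.00
Scented candle $16.39: other taxable items → 4.75% → $0.778525
Pizza slice $3.57: ready-to-eat food, buyer-exempt → 0% → $0.00
Used textbook $40.55: books and periodicals → 0% → $0.00
Unrounded tax sum = $3.330225 → $3.33

$3.33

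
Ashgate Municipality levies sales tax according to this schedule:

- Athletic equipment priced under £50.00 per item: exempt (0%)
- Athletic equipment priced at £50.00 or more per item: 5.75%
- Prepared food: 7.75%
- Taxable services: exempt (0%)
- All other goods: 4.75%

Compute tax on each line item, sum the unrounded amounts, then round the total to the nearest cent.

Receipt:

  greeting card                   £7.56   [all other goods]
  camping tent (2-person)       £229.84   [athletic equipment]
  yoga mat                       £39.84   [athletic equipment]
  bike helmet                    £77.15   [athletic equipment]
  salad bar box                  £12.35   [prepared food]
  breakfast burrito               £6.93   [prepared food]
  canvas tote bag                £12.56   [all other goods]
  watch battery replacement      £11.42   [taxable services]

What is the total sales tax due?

£20.10

Greeting card £7.56: all other goods → 4.75% → £0.3591
Camping tent (2-person) £229.84: athletic equipment, £50.00 or more → 5.75% → £13.2158
Yoga mat £39.84: athletic equipment, under £50.00 → 0% → £0.00
Bike helmet £77.15: athletic equipment, £50.00 or more → 5.75% → £4.436125
Salad bar box £12.35: prepared food → 7.75% → £0.957125
Breakfast burrito £6.93: prepared food → 7.75% → £0.537075
Canvas tote bag £12.56: all other goods → 4.75% → £0.5966
Watch battery replacement £11.42: taxable services → 0% → £0.00
Unrounded tax sum = £20.101825 → £20.10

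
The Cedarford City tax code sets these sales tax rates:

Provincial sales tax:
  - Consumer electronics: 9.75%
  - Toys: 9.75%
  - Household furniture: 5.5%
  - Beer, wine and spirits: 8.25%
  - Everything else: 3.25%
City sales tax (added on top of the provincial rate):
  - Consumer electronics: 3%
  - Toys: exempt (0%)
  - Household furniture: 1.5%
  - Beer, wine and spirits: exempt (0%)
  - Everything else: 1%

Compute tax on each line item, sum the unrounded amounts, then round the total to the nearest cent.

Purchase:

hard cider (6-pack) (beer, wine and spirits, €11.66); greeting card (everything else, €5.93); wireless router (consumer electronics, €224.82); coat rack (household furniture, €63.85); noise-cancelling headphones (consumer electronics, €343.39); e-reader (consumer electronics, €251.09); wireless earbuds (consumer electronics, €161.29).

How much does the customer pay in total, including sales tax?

Hard cider (6-pack) €11.66: beer, wine and spirits → 8.25% + 0% city = 8.25% → €0.96195
Greeting card €5.93: everything else → 3.25% + 1% city = 4.25% → €0.252025
Wireless router €224.82: consumer electronics → 9.75% + 3% city = 12.75% → €28.66455
Coat rack €63.85: household furniture → 5.5% + 1.5% city = 7% → €4.4695
Noise-cancelling headphones €343.39: consumer electronics → 9.75% + 3% city = 12.75% → €43.782225
E-reader €251.09: consumer electronics → 9.75% + 3% city = 12.75% → €32.013975
Wireless earbuds €161.29: consumer electronics → 9.75% + 3% city = 12.75% → €20.564475
Subtotal = €1062.03; unrounded tax = €130.7087 → €130.71; total due = €1192.74

€1192.74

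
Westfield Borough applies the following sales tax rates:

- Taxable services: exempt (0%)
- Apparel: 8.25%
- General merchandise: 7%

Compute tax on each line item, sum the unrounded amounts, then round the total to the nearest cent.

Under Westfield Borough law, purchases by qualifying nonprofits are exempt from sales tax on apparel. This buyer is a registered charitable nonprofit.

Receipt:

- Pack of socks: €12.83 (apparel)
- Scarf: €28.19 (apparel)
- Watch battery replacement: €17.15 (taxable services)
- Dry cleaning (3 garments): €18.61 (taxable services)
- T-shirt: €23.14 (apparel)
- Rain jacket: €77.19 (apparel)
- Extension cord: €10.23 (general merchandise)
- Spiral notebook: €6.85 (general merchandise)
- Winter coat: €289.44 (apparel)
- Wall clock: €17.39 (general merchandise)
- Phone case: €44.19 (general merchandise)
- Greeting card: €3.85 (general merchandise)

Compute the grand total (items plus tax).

€554.84

Pack of socks €12.83: apparel, buyer-exempt → 0% → €0.00
Scarf €28.19: apparel, buyer-exempt → 0% → €0.00
Watch battery replacement €17.15: taxable services → 0% → €0.00
Dry cleaning (3 garments) €18.61: taxable services → 0% → €0.00
T-shirt €23.14: apparel, buyer-exempt → 0% → €0.00
Rain jacket €77.19: apparel, buyer-exempt → 0% → €0.00
Extension cord €10.23: general merchandise → 7% → €0.7161
Spiral notebook €6.85: general merchandise → 7% → €0.4795
Winter coat €289.44: apparel, buyer-exempt → 0% → €0.00
Wall clock €17.39: general merchandise → 7% → €1.2173
Phone case €44.19: general merchandise → 7% → €3.0933
Greeting card €3.85: general merchandise → 7% → €0.2695
Subtotal = €549.06; unrounded tax = €5.7757 → €5.78; total due = €554.84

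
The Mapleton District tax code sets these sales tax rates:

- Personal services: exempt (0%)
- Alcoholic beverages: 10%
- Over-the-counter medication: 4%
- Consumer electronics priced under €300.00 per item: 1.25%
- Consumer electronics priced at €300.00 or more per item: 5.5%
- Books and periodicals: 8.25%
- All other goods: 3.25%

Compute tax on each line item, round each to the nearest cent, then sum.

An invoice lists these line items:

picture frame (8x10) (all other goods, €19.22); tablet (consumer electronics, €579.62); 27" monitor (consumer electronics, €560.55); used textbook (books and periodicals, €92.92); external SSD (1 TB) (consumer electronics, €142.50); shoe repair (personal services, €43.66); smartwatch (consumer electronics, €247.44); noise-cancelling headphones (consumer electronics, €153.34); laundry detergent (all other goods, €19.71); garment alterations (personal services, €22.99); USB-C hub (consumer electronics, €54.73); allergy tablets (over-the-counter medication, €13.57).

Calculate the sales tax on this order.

Picture frame (8x10) €19.22: all other goods → 3.25% → €0.62
Tablet €579.62: consumer electronics, €300.00 or more → 5.5% → €31.88
27" monitor €560.55: consumer electronics, €300.00 or more → 5.5% → €30.83
Used textbook €92.92: books and periodicals → 8.25% → €7.67
External SSD (1 TB) €142.50: consumer electronics, under €300.00 → 1.25% → €1.78
Shoe repair €43.66: personal services → 0% → €0.00
Smartwatch €247.44: consumer electronics, under €300.00 → 1.25% → €3.09
Noise-cancelling headphones €153.34: consumer electronics, under €300.00 → 1.25% → €1.92
Laundry detergent €19.71: all other goods → 3.25% → €0.64
Garment alterations €22.99: personal services → 0% → €0.00
USB-C hub €54.73: consumer electronics, under €300.00 → 1.25% → €0.68
Allergy tablets €13.57: over-the-counter medication → 4% → €0.54
Total tax = €0.62 + €31.88 + €30.83 + €7.67 + €1.78 + €3.09 + €1.92 + €0.64 + €0.68 + €0.54 = €79.65

€79.65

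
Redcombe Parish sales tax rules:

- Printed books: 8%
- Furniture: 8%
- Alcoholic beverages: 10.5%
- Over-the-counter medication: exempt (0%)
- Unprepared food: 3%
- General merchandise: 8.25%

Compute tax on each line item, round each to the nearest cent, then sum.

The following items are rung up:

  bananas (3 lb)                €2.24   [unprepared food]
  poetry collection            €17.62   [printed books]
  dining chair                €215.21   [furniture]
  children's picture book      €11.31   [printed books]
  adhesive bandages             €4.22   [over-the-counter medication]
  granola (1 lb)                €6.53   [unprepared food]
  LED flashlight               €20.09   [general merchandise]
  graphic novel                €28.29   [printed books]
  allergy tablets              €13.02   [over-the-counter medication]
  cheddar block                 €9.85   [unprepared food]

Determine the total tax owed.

Bananas (3 lb) €2.24: unprepared food → 3% → €0.07
Poetry collection €17.62: printed books → 8% → €1.41
Dining chair €215.21: furniture → 8% → €17.22
Children's picture book €11.31: printed books → 8% → €0.90
Adhesive bandages €4.22: over-the-counter medication → 0% → €0.00
Granola (1 lb) €6.53: unprepared food → 3% → €0.20
LED flashlight €20.09: general merchandise → 8.25% → €1.66
Graphic novel €28.29: printed books → 8% → €2.26
Allergy tablets €13.02: over-the-counter medication → 0% → €0.00
Cheddar block €9.85: unprepared food → 3% → €0.30
Total tax = €0.07 + €1.41 + €17.22 + €0.90 + €0.20 + €1.66 + €2.26 + €0.30 = €24.02

€24.02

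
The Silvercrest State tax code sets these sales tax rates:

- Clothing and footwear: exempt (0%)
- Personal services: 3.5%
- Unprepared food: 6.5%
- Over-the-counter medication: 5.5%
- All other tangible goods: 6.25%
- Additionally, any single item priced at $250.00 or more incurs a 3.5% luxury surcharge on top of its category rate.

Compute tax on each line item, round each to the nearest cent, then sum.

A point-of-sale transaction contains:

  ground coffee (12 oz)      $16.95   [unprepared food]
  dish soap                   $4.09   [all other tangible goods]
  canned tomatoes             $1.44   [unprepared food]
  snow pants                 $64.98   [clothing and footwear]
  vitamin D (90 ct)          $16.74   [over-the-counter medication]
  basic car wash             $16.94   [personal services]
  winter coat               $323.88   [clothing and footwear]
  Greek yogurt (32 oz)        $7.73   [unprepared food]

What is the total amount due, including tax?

$467.55

Ground coffee (12 oz) $16.95: unprepared food → 6.5% → $1.10
Dish soap $4.09: all other tangible goods → 6.25% → $0.26
Canned tomatoes $1.44: unprepared food → 6.5% → $0.09
Snow pants $64.98: clothing and footwear → 0% → $0.00
Vitamin D (90 ct) $16.74: over-the-counter medication → 5.5% → $0.92
Basic car wash $16.94: personal services → 3.5% → $0.59
Winter coat $323.88: clothing and footwear → 0% + 3.5% surcharge = 3.5% → $11.34
Greek yogurt (32 oz) $7.73: unprepared food → 6.5% → $0.50
Subtotal = $452.75; tax = $14.80; total due = $467.55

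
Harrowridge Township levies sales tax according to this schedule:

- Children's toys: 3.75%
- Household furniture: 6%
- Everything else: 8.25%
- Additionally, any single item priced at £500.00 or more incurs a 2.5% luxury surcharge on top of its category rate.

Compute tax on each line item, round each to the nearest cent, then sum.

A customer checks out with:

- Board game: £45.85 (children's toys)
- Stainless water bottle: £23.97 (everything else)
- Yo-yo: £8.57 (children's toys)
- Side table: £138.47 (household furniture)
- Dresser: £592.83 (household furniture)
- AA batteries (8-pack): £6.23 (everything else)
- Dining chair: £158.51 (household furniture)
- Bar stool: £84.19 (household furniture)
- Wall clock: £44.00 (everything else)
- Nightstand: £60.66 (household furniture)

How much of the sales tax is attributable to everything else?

£6.12

Stainless water bottle £23.97: everything else → 8.25% → £1.98
AA batteries (8-pack) £6.23: everything else → 8.25% → £0.51
Wall clock £44.00: everything else → 8.25% → £3.63
Tax on everything else = £1.98 + £0.51 + £3.63 = £6.12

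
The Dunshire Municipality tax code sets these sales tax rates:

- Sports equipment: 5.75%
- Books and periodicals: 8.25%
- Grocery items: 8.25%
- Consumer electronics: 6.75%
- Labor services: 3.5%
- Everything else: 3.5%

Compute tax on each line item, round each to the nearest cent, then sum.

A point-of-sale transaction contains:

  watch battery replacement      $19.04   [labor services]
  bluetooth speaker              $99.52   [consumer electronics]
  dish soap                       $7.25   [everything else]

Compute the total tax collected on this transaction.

$7.64

Watch battery replacement $19.04: labor services → 3.5% → $0.67
Bluetooth speaker $99.52: consumer electronics → 6.75% → $6.72
Dish soap $7.25: everything else → 3.5% → $0.25
Total tax = $0.67 + $6.72 + $0.25 = $7.64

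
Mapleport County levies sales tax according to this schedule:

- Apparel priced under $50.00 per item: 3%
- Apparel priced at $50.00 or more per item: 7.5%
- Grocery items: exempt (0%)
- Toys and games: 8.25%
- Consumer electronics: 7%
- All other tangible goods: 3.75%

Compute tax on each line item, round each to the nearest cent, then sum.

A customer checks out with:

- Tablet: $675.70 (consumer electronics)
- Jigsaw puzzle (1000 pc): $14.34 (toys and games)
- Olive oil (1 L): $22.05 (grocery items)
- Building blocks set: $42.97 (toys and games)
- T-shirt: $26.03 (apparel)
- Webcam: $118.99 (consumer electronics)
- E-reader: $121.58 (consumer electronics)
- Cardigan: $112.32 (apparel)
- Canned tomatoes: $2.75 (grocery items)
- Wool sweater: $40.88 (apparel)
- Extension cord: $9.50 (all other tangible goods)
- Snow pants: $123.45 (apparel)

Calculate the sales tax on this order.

Tablet $675.70: consumer electronics → 7% → $47.30
Jigsaw puzzle (1000 pc) $14.34: toys and games → 8.25% → $1.18
Olive oil (1 L) $22.05: grocery items → 0% → $0.00
Building blocks set $42.97: toys and games → 8.25% → $3.55
T-shirt $26.03: apparel, under $50.00 → 3% → $0.78
Webcam $118.99: consumer electronics → 7% → $8.33
E-reader $121.58: consumer electronics → 7% → $8.51
Cardigan $112.32: apparel, $50.00 or more → 7.5% → $8.42
Canned tomatoes $2.75: grocery items → 0% → $0.00
Wool sweater $40.88: apparel, under $50.00 → 3% → $1.23
Extension cord $9.50: all other tangible goods → 3.75% → $0.36
Snow pants $123.45: apparel, $50.00 or more → 7.5% → $9.26
Total tax = $47.30 + $1.18 + $3.55 + $0.78 + $8.33 + $8.51 + $8.42 + $1.23 + $0.36 + $9.26 = $88.92

$88.92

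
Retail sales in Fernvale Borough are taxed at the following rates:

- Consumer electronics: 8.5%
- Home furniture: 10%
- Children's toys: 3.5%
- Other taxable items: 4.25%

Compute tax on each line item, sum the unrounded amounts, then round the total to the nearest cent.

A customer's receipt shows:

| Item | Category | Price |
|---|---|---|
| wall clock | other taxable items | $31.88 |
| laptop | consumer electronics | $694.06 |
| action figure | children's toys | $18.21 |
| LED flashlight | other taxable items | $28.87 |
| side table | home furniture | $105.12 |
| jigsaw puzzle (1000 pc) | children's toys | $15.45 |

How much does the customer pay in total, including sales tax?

$966.86

Wall clock $31.88: other taxable items → 4.25% → $1.3549
Laptop $694.06: consumer electronics → 8.5% → $58.9951
Action figure $18.21: children's toys → 3.5% → $0.63735
LED flashlight $28.87: other taxable items → 4.25% → $1.226975
Side table $105.12: home furniture → 10% → $10.512
Jigsaw puzzle (1000 pc) $15.45: children's toys → 3.5% → $0.54075
Subtotal = $893.59; unrounded tax = $73.267075 → $73.27; total due = $966.86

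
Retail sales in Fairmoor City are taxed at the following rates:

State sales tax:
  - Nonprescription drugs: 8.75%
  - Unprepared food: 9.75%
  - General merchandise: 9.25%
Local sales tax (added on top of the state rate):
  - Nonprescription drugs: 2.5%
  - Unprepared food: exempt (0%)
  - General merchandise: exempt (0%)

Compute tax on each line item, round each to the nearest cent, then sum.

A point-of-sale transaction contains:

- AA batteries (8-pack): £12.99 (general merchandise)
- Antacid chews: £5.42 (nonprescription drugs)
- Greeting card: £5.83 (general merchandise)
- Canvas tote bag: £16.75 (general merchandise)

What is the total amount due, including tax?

AA batteries (8-pack) £12.99: general merchandise → 9.25% + 0% local = 9.25% → £1.20
Antacid chews £5.42: nonprescription drugs → 8.75% + 2.5% local = 11.25% → £0.61
Greeting card £5.83: general merchandise → 9.25% + 0% local = 9.25% → £0.54
Canvas tote bag £16.75: general merchandise → 9.25% + 0% local = 9.25% → £1.55
Subtotal = £40.99; tax = £3.90; total due = £44.89

£44.89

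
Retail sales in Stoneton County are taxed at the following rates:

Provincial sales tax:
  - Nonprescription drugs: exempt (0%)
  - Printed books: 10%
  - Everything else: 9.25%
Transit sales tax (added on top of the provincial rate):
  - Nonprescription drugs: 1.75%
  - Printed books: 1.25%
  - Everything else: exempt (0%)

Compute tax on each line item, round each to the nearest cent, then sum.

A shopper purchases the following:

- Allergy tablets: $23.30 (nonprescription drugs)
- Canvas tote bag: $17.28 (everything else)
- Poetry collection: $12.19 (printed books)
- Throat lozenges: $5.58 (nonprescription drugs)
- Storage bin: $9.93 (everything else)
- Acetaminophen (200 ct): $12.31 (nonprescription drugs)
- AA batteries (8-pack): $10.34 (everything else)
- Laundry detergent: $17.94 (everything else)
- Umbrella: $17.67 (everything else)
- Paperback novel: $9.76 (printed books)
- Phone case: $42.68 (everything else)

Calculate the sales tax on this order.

Allergy tablets $23.30: nonprescription drugs → 0% + 1.75% transit = 1.75% → $0.41
Canvas tote bag $17.28: everything else → 9.25% + 0% transit = 9.25% → $1.60
Poetry collection $12.19: printed books → 10% + 1.25% transit = 11.25% → $1.37
Throat lozenges $5.58: nonprescription drugs → 0% + 1.75% transit = 1.75% → $0.10
Storage bin $9.93: everything else → 9.25% + 0% transit = 9.25% → $0.92
Acetaminophen (200 ct) $12.31: nonprescription drugs → 0% + 1.75% transit = 1.75% → $0.22
AA batteries (8-pack) $10.34: everything else → 9.25% + 0% transit = 9.25% → $0.96
Laundry detergent $17.94: everything else → 9.25% + 0% transit = 9.25% → $1.66
Umbrella $17.67: everything else → 9.25% + 0% transit = 9.25% → $1.63
Paperback novel $9.76: printed books → 10% + 1.25% transit = 11.25% → $1.10
Phone case $42.68: everything else → 9.25% + 0% transit = 9.25% → $3.95
Total tax = $0.41 + $1.60 + $1.37 + $0.10 + $0.92 + $0.22 + $0.96 + $1.66 + $1.63 + $1.10 + $3.95 = $13.92

$13.92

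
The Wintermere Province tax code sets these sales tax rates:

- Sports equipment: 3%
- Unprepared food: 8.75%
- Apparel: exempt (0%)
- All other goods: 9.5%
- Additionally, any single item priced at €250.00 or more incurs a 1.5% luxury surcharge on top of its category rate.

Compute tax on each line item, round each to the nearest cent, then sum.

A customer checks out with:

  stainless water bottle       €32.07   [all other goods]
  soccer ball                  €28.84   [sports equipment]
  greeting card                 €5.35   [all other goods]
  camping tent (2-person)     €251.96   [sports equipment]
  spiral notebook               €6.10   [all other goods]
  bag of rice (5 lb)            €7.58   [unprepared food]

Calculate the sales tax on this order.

€17.01

Stainless water bottle €32.07: all other goods → 9.5% → €3.05
Soccer ball €28.84: sports equipment → 3% → €0.87
Greeting card €5.35: all other goods → 9.5% → €0.51
Camping tent (2-person) €251.96: sports equipment → 3% + 1.5% surcharge = 4.5% → €11.34
Spiral notebook €6.10: all other goods → 9.5% → €0.58
Bag of rice (5 lb) €7.58: unprepared food → 8.75% → €0.66
Total tax = €3.05 + €0.87 + €0.51 + €11.34 + €0.58 + €0.66 = €17.01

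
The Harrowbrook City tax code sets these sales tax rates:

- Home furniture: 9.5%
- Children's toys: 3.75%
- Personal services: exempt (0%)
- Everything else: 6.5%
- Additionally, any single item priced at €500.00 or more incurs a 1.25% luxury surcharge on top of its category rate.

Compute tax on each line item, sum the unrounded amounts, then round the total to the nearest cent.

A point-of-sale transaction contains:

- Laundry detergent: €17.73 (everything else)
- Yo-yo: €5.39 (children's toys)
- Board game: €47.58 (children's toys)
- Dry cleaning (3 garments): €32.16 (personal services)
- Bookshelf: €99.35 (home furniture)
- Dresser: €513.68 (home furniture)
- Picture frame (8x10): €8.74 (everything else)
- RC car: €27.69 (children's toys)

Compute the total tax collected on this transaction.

€69.40

Laundry detergent €17.73: everything else → 6.5% → €1.15245
Yo-yo €5.39: children's toys → 3.75% → €0.202125
Board game €47.58: children's toys → 3.75% → €1.78425
Dry cleaning (3 garments) €32.16: personal services → 0% → €0.00
Bookshelf €99.35: home furniture → 9.5% → €9.43825
Dresser €513.68: home furniture → 9.5% + 1.25% surcharge = 10.75% → €55.2206
Picture frame (8x10) €8.74: everything else → 6.5% → €0.5681
RC car €27.69: children's toys → 3.75% → €1.038375
Unrounded tax sum = €69.40415 → €69.40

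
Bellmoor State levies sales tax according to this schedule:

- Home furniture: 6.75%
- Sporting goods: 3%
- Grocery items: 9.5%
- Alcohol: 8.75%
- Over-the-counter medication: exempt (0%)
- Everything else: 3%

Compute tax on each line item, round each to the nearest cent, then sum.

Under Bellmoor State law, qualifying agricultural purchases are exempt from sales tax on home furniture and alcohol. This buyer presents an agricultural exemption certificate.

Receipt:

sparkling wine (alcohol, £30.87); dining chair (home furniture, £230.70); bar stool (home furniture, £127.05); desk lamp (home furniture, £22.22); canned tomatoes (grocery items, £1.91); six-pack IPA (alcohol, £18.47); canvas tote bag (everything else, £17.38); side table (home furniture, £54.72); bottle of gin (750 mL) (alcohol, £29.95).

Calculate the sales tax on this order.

£0.70

Sparkling wine £30.87: alcohol, buyer-exempt → 0% → £0.00
Dining chair £230.70: home furniture, buyer-exempt → 0% → £0.00
Bar stool £127.05: home furniture, buyer-exempt → 0% → £0.00
Desk lamp £22.22: home furniture, buyer-exempt → 0% → £0.00
Canned tomatoes £1.91: grocery items → 9.5% → £0.18
Six-pack IPA £18.47: alcohol, buyer-exempt → 0% → £0.00
Canvas tote bag £17.38: everything else → 3% → £0.52
Side table £54.72: home furniture, buyer-exempt → 0% → £0.00
Bottle of gin (750 mL) £29.95: alcohol, buyer-exempt → 0% → £0.00
Total tax = £0.18 + £0.52 = £0.70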